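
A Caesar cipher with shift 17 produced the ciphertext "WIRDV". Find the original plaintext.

Step 1: Reverse the shift by subtracting 17 from each letter position.
  W (position 22) -> position (22-17) mod 26 = 5 -> F
  I (position 8) -> position (8-17) mod 26 = 17 -> R
  R (position 17) -> position (17-17) mod 26 = 0 -> A
  D (position 3) -> position (3-17) mod 26 = 12 -> M
  V (position 21) -> position (21-17) mod 26 = 4 -> E
Decrypted message: FRAME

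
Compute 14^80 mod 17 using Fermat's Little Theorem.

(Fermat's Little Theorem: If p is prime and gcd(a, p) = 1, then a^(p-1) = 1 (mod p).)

Step 1: Since 17 is prime, by Fermat's Little Theorem: 14^16 = 1 (mod 17).
Step 2: Reduce exponent: 80 mod 16 = 0.
Step 3: So 14^80 = 14^0 (mod 17).
Step 4: 14^0 mod 17 = 1.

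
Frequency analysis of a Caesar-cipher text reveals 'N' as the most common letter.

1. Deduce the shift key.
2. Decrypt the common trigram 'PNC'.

Step 1: In English, 'E' is the most frequent letter (12.7%).
Step 2: The most frequent ciphertext letter is 'N' (position 13).
Step 3: Shift = (13 - 4) mod 26 = 9.
Step 4: Decrypt 'PNC' by shifting back 9:
  P -> G
  N -> E
  C -> T
Step 5: 'PNC' decrypts to 'GET'.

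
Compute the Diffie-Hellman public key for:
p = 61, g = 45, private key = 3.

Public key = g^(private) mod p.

Step 1: A = g^a mod p = 45^3 mod 61.
  45^1 mod 61 = 45
  45^2 mod 61 = (45 * 45) mod 61 = 12
  45^3 mod 61 = (12 * 45) mod 61 = 52
Result: A = 52.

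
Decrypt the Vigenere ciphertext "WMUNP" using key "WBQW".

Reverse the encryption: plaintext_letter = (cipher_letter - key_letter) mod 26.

Step 1: Extend key: WBQWW
Step 2: Decrypt each letter (c - k) mod 26:
  W(22) - W(22) = (22-22) mod 26 = 0 = A
  M(12) - B(1) = (12-1) mod 26 = 11 = L
  U(20) - Q(16) = (20-16) mod 26 = 4 = E
  N(13) - W(22) = (13-22) mod 26 = 17 = R
  P(15) - W(22) = (15-22) mod 26 = 19 = T
Plaintext: ALERT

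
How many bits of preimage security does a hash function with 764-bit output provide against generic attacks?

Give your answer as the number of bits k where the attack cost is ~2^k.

Step 1: The hash has a 764-bit output.
Step 2: Preimage resistance means: given a digest h(x), it should be infeasible to find any input that hashes to it.
With a 764-bit output there are 2^764 possible digests, so a generic brute-force preimage search costs about 2^764 evaluations.
Step 3: Security level = 764 bits.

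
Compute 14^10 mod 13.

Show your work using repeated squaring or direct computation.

Step 1: Compute 14^10 mod 13 step by step, reducing modulo 13 at each step.
  14^1 mod 13 = 1
  14^2 mod 13 = (1 * 14) mod 13 = 1
  14^3 mod 13 = (1 * 14) mod 13 = 1
  14^4 mod 13 = (1 * 14) mod 13 = 1
  14^5 mod 13 = (1 * 14) mod 13 = 1
  14^6 mod 13 = (1 * 14) mod 13 = 1
  14^7 mod 13 = (1 * 14) mod 13 = 1
  14^8 mod 13 = (1 * 14) mod 13 = 1
  14^9 mod 13 = (1 * 14) mod 13 = 1
  14^10 mod 13 = (1 * 14) mod 13 = 1
Step 2: Result = 1.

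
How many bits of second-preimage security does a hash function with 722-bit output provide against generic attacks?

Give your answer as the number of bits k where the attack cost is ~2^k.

Step 1: The hash has a 722-bit output.
Step 2: Second-preimage resistance means: given a specific input x, it should be infeasible to find a different y with h(y) = h(x).
With a 722-bit output, a generic search for a second preimage costs about 2^722 evaluations (each trial matches the fixed target with probability 2^-722).
Step 3: Security level = 722 bits.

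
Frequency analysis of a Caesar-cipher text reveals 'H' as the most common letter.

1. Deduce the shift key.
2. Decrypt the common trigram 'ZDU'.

Step 1: In English, 'E' is the most frequent letter (12.7%).
Step 2: The most frequent ciphertext letter is 'H' (position 7).
Step 3: Shift = (7 - 4) mod 26 = 3.
Step 4: Decrypt 'ZDU' by shifting back 3:
  Z -> W
  D -> A
  U -> R
Step 5: 'ZDU' decrypts to 'WAR'.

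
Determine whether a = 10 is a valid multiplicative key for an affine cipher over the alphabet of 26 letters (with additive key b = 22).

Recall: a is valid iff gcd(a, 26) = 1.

Step 1: Compute gcd(10, 26).
Step 2: gcd(10, 26) = 2.
Since gcd = 2 != 1, 10 shares a common factor with 26, so it cannot be used.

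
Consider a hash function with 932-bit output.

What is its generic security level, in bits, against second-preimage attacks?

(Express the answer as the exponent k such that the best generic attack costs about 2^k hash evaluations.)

Step 1: The hash has a 932-bit output.
Step 2: Second-preimage resistance means: given a specific input x, it should be infeasible to find a different y with h(y) = h(x).
With a 932-bit output, a generic search for a second preimage costs about 2^932 evaluations (each trial matches the fixed target with probability 2^-932).
Step 3: Security level = 932 bits.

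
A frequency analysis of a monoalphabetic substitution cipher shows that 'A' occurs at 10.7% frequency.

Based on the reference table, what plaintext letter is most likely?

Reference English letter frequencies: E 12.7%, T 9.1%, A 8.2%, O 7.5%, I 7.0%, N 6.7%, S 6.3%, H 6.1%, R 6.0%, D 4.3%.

Step 1: The observed frequency is 10.7%.
Step 2: Compare with English frequencies:
  E: 12.7% (difference: 2.0%)
  T: 9.1% (difference: 1.6%) <-- closest
  A: 8.2% (difference: 2.5%)
  O: 7.5% (difference: 3.2%)
  I: 7.0% (difference: 3.7%)
  N: 6.7% (difference: 4.0%)
  S: 6.3% (difference: 4.4%)
  H: 6.1% (difference: 4.6%)
  R: 6.0% (difference: 4.7%)
  D: 4.3% (difference: 6.4%)
Step 3: 'A' most likely represents 'T' (frequency 9.1%).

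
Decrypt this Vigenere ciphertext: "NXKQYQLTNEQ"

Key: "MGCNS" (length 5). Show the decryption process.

Step 1: Key 'MGCNS' has length 5. Extended key: MGCNSMGCNSM
Step 2: Decrypt each position:
  N(13) - M(12) = 1 = B
  X(23) - G(6) = 17 = R
  K(10) - C(2) = 8 = I
  Q(16) - N(13) = 3 = D
  Y(24) - S(18) = 6 = G
  Q(16) - M(12) = 4 = E
  L(11) - G(6) = 5 = F
  T(19) - C(2) = 17 = R
  N(13) - N(13) = 0 = A
  E(4) - S(18) = 12 = M
  Q(16) - M(12) = 4 = E
Plaintext: BRIDGEFRAME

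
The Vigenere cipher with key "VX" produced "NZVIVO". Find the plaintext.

Step 1: Extend key: VXVXVX
Step 2: Decrypt each letter (c - k) mod 26:
  N(13) - V(21) = (13-21) mod 26 = 18 = S
  Z(25) - X(23) = (25-23) mod 26 = 2 = C
  V(21) - V(21) = (21-21) mod 26 = 0 = A
  I(8) - X(23) = (8-23) mod 26 = 11 = L
  V(21) - V(21) = (21-21) mod 26 = 0 = A
  O(14) - X(23) = (14-23) mod 26 = 17 = R
Plaintext: SCALAR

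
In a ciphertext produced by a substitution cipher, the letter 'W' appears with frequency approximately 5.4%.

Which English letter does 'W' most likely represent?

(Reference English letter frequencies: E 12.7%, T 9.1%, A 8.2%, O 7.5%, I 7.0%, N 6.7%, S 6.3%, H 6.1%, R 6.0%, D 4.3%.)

Step 1: The observed frequency is 5.4%.
Step 2: Compare with English frequencies:
  E: 12.7% (difference: 7.3%)
  T: 9.1% (difference: 3.7%)
  A: 8.2% (difference: 2.8%)
  O: 7.5% (difference: 2.1%)
  I: 7.0% (difference: 1.6%)
  N: 6.7% (difference: 1.3%)
  S: 6.3% (difference: 0.9%)
  H: 6.1% (difference: 0.7%)
  R: 6.0% (difference: 0.6%) <-- closest
  D: 4.3% (difference: 1.1%)
Step 3: 'W' most likely represents 'R' (frequency 6.0%).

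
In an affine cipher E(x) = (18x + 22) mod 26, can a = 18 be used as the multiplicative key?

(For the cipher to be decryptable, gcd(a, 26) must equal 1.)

Step 1: Compute gcd(18, 26).
Step 2: gcd(18, 26) = 2.
Since gcd = 2 != 1, 18 shares a common factor with 26, so it cannot be used.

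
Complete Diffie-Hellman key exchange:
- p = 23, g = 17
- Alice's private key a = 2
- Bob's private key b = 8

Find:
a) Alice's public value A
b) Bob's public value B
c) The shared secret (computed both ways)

Step 1: A = g^a mod p = 17^2 mod 23 = 13.
Step 2: B = g^b mod p = 17^8 mod 23 = 18.
Step 3: Alice computes s = B^a mod p = 18^2 mod 23 = 2.
Step 4: Bob computes s = A^b mod p = 13^8 mod 23 = 2.
Both sides agree: shared secret = 2.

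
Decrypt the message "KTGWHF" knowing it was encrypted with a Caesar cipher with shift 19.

Step 1: Reverse the shift by subtracting 19 from each letter position.
  K (position 10) -> position (10-19) mod 26 = 17 -> R
  T (position 19) -> position (19-19) mod 26 = 0 -> A
  G (position 6) -> position (6-19) mod 26 = 13 -> N
  W (position 22) -> position (22-19) mod 26 = 3 -> D
  H (position 7) -> position (7-19) mod 26 = 14 -> O
  F (position 5) -> position (5-19) mod 26 = 12 -> M
Decrypted message: RANDOM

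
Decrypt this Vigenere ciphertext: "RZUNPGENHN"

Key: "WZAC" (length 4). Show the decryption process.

Step 1: Key 'WZAC' has length 4. Extended key: WZACWZACWZ
Step 2: Decrypt each position:
  R(17) - W(22) = 21 = V
  Z(25) - Z(25) = 0 = A
  U(20) - A(0) = 20 = U
  N(13) - C(2) = 11 = L
  P(15) - W(22) = 19 = T
  G(6) - Z(25) = 7 = H
  E(4) - A(0) = 4 = E
  N(13) - C(2) = 11 = L
  H(7) - W(22) = 11 = L
  N(13) - Z(25) = 14 = O
Plaintext: VAULTHELLO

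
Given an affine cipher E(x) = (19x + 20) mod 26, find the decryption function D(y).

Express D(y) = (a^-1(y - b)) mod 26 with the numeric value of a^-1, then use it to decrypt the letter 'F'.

Step 1: Find a^-1, the modular inverse of 19 mod 26.
Step 2: We need 19 * a^-1 = 1 (mod 26).
Step 3: 19 * 11 = 209 = 8 * 26 + 1, so a^-1 = 11.
Step 4: D(y) = 11(y - 20) mod 26.
Step 5: Apply to 'F' (y = 5): D(5) = 11 * (5 - 20) mod 26 = 11 * -15 mod 26 = 17 -> 'R'.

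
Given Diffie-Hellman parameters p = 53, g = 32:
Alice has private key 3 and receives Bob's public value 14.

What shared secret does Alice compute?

Step 1: s = B^a mod p = 14^3 mod 53.
  14^1 mod 53 = 14
  14^2 mod 53 = (14 * 14) mod 53 = 37
  14^3 mod 53 = (37 * 14) mod 53 = 41
Result: shared secret = 41.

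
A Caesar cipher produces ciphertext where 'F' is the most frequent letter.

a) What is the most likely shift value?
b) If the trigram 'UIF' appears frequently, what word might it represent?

Step 1: In English, 'E' is the most frequent letter (12.7%).
Step 2: The most frequent ciphertext letter is 'F' (position 5).
Step 3: Shift = (5 - 4) mod 26 = 1.
Step 4: Decrypt 'UIF' by shifting back 1:
  U -> T
  I -> H
  F -> E
Step 5: 'UIF' decrypts to 'THE'.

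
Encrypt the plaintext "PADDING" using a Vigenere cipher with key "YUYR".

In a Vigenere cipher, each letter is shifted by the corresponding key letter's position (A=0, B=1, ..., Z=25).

Step 1: Repeat key to match plaintext length:
  Plaintext: PADDING
  Key:       YUYRYUY
Step 2: Encrypt each letter:
  P(15) + Y(24) = (15+24) mod 26 = 13 = N
  A(0) + U(20) = (0+20) mod 26 = 20 = U
  D(3) + Y(24) = (3+24) mod 26 = 1 = B
  D(3) + R(17) = (3+17) mod 26 = 20 = U
  I(8) + Y(24) = (8+24) mod 26 = 6 = G
  N(13) + U(20) = (13+20) mod 26 = 7 = H
  G(6) + Y(24) = (6+24) mod 26 = 4 = E
Ciphertext: NUBUGHE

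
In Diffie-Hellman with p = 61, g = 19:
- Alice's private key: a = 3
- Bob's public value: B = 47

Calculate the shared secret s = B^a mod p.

Step 1: s = B^a mod p = 47^3 mod 61.
  47^1 mod 61 = 47
  47^2 mod 61 = (47 * 47) mod 61 = 13
  47^3 mod 61 = (13 * 47) mod 61 = 1
Result: shared secret = 1.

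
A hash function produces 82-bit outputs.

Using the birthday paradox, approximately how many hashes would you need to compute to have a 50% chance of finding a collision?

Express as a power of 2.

Step 1: The birthday paradox gives collision probability ~50% after sqrt(2^n) = 2^(n/2) hashes.
Step 2: For 82-bit output: 2^(82/2) = 2^41.
Step 3: Approximately 2^41 hash computations needed.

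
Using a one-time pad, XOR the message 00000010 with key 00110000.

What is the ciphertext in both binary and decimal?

Step 1: Write out the XOR operation bit by bit:
  Message: 00000010
  Key:     00110000
  XOR:     00110010
Step 2: Convert to decimal: 00110010 = 50.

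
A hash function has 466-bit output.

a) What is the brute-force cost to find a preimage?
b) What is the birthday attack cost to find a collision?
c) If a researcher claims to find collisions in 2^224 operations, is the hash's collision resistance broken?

Step 1: Preimage resistance requires brute-force of 2^466 operations.
Step 2: Collision resistance (birthday bound) = 2^(466/2) = 2^233.
Step 3: The claimed attack costs 2^224 operations.
Step 4: Since 2^224 < 2^233, the claimed attack beats the generic birthday bound, so collision resistance is broken.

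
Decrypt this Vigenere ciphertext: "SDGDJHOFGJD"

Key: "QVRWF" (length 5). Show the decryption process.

Step 1: Key 'QVRWF' has length 5. Extended key: QVRWFQVRWFQ
Step 2: Decrypt each position:
  S(18) - Q(16) = 2 = C
  D(3) - V(21) = 8 = I
  G(6) - R(17) = 15 = P
  D(3) - W(22) = 7 = H
  J(9) - F(5) = 4 = E
  H(7) - Q(16) = 17 = R
  O(14) - V(21) = 19 = T
  F(5) - R(17) = 14 = O
  G(6) - W(22) = 10 = K
  J(9) - F(5) = 4 = E
  D(3) - Q(16) = 13 = N
Plaintext: CIPHERTOKEN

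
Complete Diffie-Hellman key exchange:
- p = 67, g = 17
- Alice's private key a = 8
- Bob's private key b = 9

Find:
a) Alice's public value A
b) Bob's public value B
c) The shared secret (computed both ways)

Step 1: A = g^a mod p = 17^8 mod 67 = 47.
Step 2: B = g^b mod p = 17^9 mod 67 = 62.
Step 3: Alice computes s = B^a mod p = 62^8 mod 67 = 15.
Step 4: Bob computes s = A^b mod p = 47^9 mod 67 = 15.
Both sides agree: shared secret = 15.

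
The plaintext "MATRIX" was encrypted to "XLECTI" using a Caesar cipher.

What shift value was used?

Step 1: Compare first letters: M (position 12) -> X (position 23).
Step 2: Shift = (23 - 12) mod 26 = 11.
The shift value is 11.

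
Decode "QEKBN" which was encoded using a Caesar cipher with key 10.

Step 1: Reverse the shift by subtracting 10 from each letter position.
  Q (position 16) -> position (16-10) mod 26 = 6 -> G
  E (position 4) -> position (4-10) mod 26 = 20 -> U
  K (position 10) -> position (10-10) mod 26 = 0 -> A
  B (position 1) -> position (1-10) mod 26 = 17 -> R
  N (position 13) -> position (13-10) mod 26 = 3 -> D
Decrypted message: GUARD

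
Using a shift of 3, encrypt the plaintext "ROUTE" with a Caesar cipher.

Step 1: For each letter, shift forward by 3 positions (mod 26).
  R (position 17) -> position (17+3) mod 26 = 20 -> U
  O (position 14) -> position (14+3) mod 26 = 17 -> R
  U (position 20) -> position (20+3) mod 26 = 23 -> X
  T (position 19) -> position (19+3) mod 26 = 22 -> W
  E (position 4) -> position (4+3) mod 26 = 7 -> H
Result: URXWH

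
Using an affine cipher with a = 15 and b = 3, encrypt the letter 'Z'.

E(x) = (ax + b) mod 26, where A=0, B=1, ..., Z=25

Step 1: Convert 'Z' to number: x = 25.
Step 2: E(25) = (15 * 25 + 3) mod 26 = 378 mod 26 = 14.
Step 3: Convert 14 back to letter: O.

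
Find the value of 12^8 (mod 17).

Step 1: Compute 12^8 mod 17 step by step, reducing modulo 17 at each step.
  12^1 mod 17 = 12
  12^2 mod 17 = (12 * 12) mod 17 = 8
  12^3 mod 17 = (8 * 12) mod 17 = 11
  12^4 mod 17 = (11 * 12) mod 17 = 13
  12^5 mod 17 = (13 * 12) mod 17 = 3
  12^6 mod 17 = (3 * 12) mod 17 = 2
  12^7 mod 17 = (2 * 12) mod 17 = 7
  12^8 mod 17 = (7 * 12) mod 17 = 16
Step 2: Result = 16.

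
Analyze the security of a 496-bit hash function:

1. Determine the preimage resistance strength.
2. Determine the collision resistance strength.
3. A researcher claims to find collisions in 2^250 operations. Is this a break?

Step 1: Preimage resistance requires brute-force of 2^496 operations.
Step 2: Collision resistance (birthday bound) = 2^(496/2) = 2^248.
Step 3: The claimed attack costs 2^250 operations.
Step 4: Since 2^250 >= 2^248, the claimed attack is no faster than the generic birthday attack, so this does not break collision resistance.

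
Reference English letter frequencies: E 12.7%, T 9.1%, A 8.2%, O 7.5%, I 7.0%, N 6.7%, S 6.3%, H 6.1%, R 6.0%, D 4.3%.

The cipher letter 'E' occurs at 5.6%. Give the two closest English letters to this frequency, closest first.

Step 1: Observed frequency of 'E' is 5.6%.
Step 2: Compute distances to each reference frequency and sort:
  R (6.0%): difference = 0.4% <-- BEST
  H (6.1%): difference = 0.5% <-- RUNNER-UP
  S (6.3%): difference = 0.7%
  N (6.7%): difference = 1.1%
  D (4.3%): difference = 1.3%
Step 3: Most likely is 'R' (6.0%, diff 0.4%); second most likely is 'H' (6.1%, diff 0.5%).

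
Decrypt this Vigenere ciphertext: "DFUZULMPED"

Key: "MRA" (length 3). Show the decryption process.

Step 1: Key 'MRA' has length 3. Extended key: MRAMRAMRAM
Step 2: Decrypt each position:
  D(3) - M(12) = 17 = R
  F(5) - R(17) = 14 = O
  U(20) - A(0) = 20 = U
  Z(25) - M(12) = 13 = N
  U(20) - R(17) = 3 = D
  L(11) - A(0) = 11 = L
  M(12) - M(12) = 0 = A
  P(15) - R(17) = 24 = Y
  E(4) - A(0) = 4 = E
  D(3) - M(12) = 17 = R
Plaintext: ROUNDLAYER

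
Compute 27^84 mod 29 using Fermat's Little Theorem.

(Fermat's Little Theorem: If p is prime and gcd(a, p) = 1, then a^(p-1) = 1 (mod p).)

Step 1: Since 29 is prime, by Fermat's Little Theorem: 27^28 = 1 (mod 29).
Step 2: Reduce exponent: 84 mod 28 = 0.
Step 3: So 27^84 = 27^0 (mod 29).
Step 4: 27^0 mod 29 = 1.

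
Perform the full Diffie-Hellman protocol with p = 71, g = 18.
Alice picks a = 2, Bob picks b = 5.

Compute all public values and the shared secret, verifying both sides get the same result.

Step 1: A = g^a mod p = 18^2 mod 71 = 40.
Step 2: B = g^b mod p = 18^5 mod 71 = 45.
Step 3: Alice computes s = B^a mod p = 45^2 mod 71 = 37.
Step 4: Bob computes s = A^b mod p = 40^5 mod 71 = 37.
Both sides agree: shared secret = 37.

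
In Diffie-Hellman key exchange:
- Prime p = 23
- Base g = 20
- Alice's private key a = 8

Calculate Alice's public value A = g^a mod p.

Step 1: A = g^a mod p = 20^8 mod 23.
  20^1 mod 23 = 20
  20^2 mod 23 = (20 * 20) mod 23 = 9
  20^3 mod 23 = (9 * 20) mod 23 = 19
  20^4 mod 23 = (19 * 20) mod 23 = 12
  20^5 mod 23 = (12 * 20) mod 23 = 10
  20^6 mod 23 = (10 * 20) mod 23 = 16
  20^7 mod 23 = (16 * 20) mod 23 = 21
  20^8 mod 23 = (21 * 20) mod 23 = 6
Result: A = 6.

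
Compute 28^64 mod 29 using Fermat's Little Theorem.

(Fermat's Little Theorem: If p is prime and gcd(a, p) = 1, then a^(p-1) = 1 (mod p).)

Step 1: Since 29 is prime, by Fermat's Little Theorem: 28^28 = 1 (mod 29).
Step 2: Reduce exponent: 64 mod 28 = 8.
Step 3: So 28^64 = 28^8 (mod 29).
Step 4: 28^8 mod 29 = 1.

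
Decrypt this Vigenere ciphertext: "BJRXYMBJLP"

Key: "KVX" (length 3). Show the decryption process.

Step 1: Key 'KVX' has length 3. Extended key: KVXKVXKVXK
Step 2: Decrypt each position:
  B(1) - K(10) = 17 = R
  J(9) - V(21) = 14 = O
  R(17) - X(23) = 20 = U
  X(23) - K(10) = 13 = N
  Y(24) - V(21) = 3 = D
  M(12) - X(23) = 15 = P
  B(1) - K(10) = 17 = R
  J(9) - V(21) = 14 = O
  L(11) - X(23) = 14 = O
  P(15) - K(10) = 5 = F
Plaintext: ROUNDPROOF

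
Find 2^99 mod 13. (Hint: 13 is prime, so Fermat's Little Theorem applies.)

Step 1: Since 13 is prime, by Fermat's Little Theorem: 2^12 = 1 (mod 13).
Step 2: Reduce exponent: 99 mod 12 = 3.
Step 3: So 2^99 = 2^3 (mod 13).
Step 4: 2^3 mod 13 = 8.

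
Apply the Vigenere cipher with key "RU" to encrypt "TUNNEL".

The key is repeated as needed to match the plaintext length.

Step 1: Repeat key to match plaintext length:
  Plaintext: TUNNEL
  Key:       RURURU
Step 2: Encrypt each letter:
  T(19) + R(17) = (19+17) mod 26 = 10 = K
  U(20) + U(20) = (20+20) mod 26 = 14 = O
  N(13) + R(17) = (13+17) mod 26 = 4 = E
  N(13) + U(20) = (13+20) mod 26 = 7 = H
  E(4) + R(17) = (4+17) mod 26 = 21 = V
  L(11) + U(20) = (11+20) mod 26 = 5 = F
Ciphertext: KOEHVF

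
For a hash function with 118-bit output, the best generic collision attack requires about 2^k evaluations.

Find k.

Step 1: The hash has a 118-bit output.
Step 2: Collision resistance means it should be infeasible to find any x != y with h(x) = h(y).
By the birthday bound, a generic collision search succeeds after about sqrt(2^118) = 2^(118/2) = 2^59 evaluations.
Step 3: Security level = 59 bits.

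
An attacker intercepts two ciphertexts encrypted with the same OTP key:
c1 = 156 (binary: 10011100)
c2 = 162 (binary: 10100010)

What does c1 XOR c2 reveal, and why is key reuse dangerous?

Step 1: c1 XOR c2 = (m1 XOR k) XOR (m2 XOR k).
Step 2: By XOR associativity/commutativity: = m1 XOR m2 XOR k XOR k = m1 XOR m2.
Step 3: 10011100 XOR 10100010 = 00111110 = 62.
Step 4: The key cancels out! An attacker learns m1 XOR m2 = 62, revealing the relationship between plaintexts.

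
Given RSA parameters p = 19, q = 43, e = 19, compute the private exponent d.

Step 1: n = 19 * 43 = 817.
Step 2: phi(n) = 18 * 42 = 756.
Step 3: Find d such that 19 * d = 1 (mod 756).
Step 4: d = 19^(-1) mod 756 = 199.
Verification: 19 * 199 = 3781 = 5 * 756 + 1.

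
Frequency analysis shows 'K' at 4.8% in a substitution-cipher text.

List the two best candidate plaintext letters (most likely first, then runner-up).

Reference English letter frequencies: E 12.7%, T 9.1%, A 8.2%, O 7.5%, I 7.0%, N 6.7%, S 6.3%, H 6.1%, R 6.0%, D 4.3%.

Step 1: Observed frequency of 'K' is 4.8%.
Step 2: Compute distances to each reference frequency and sort:
  D (4.3%): difference = 0.5% <-- BEST
  R (6.0%): difference = 1.2% <-- RUNNER-UP
  H (6.1%): difference = 1.3%
  S (6.3%): difference = 1.5%
  N (6.7%): difference = 1.9%
Step 3: Most likely is 'D' (4.3%, diff 0.5%); second most likely is 'R' (6.0%, diff 1.2%).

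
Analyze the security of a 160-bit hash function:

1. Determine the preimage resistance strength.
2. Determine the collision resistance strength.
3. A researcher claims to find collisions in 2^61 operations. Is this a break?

Step 1: Preimage resistance requires brute-force of 2^160 operations.
Step 2: Collision resistance (birthday bound) = 2^(160/2) = 2^80.
Step 3: The claimed attack costs 2^61 operations.
Step 4: Since 2^61 < 2^80, the claimed attack beats the generic birthday bound, so collision resistance is broken.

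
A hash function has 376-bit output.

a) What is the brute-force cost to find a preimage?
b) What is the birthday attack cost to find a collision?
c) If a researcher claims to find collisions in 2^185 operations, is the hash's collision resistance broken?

Step 1: Preimage resistance requires brute-force of 2^376 operations.
Step 2: Collision resistance (birthday bound) = 2^(376/2) = 2^188.
Step 3: The claimed attack costs 2^185 operations.
Step 4: Since 2^185 < 2^188, the claimed attack beats the generic birthday bound, so collision resistance is broken.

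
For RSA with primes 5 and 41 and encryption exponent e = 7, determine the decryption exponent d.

Step 1: n = 5 * 41 = 205.
Step 2: phi(n) = 4 * 40 = 160.
Step 3: Find d such that 7 * d = 1 (mod 160).
Step 4: d = 7^(-1) mod 160 = 23.
Verification: 7 * 23 = 161 = 1 * 160 + 1.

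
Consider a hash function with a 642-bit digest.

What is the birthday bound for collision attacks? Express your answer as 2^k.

Step 1: The birthday paradox gives collision probability ~50% after sqrt(2^n) = 2^(n/2) hashes.
Step 2: For 642-bit output: 2^(642/2) = 2^321.
Step 3: Approximately 2^321 hash computations needed.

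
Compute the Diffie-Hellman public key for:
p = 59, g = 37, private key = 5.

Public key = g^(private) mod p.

Step 1: A = g^a mod p = 37^5 mod 59.
  37^1 mod 59 = 37
  37^2 mod 59 = (37 * 37) mod 59 = 12
  37^3 mod 59 = (12 * 37) mod 59 = 31
  37^4 mod 59 = (31 * 37) mod 59 = 26
  37^5 mod 59 = (26 * 37) mod 59 = 18
Result: A = 18.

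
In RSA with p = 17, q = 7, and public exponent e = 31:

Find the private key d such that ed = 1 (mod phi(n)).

Step 1: n = 17 * 7 = 119.
Step 2: phi(n) = 16 * 6 = 96.
Step 3: Find d such that 31 * d = 1 (mod 96).
Step 4: d = 31^(-1) mod 96 = 31.
Verification: 31 * 31 = 961 = 10 * 96 + 1.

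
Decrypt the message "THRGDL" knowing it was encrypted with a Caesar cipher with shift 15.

Step 1: Reverse the shift by subtracting 15 from each letter position.
  T (position 19) -> position (19-15) mod 26 = 4 -> E
  H (position 7) -> position (7-15) mod 26 = 18 -> S
  R (position 17) -> position (17-15) mod 26 = 2 -> C
  G (position 6) -> position (6-15) mod 26 = 17 -> R
  D (position 3) -> position (3-15) mod 26 = 14 -> O
  L (position 11) -> position (11-15) mod 26 = 22 -> W
Decrypted message: ESCROW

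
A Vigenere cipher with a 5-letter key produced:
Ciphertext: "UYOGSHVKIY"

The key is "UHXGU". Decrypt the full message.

Step 1: Key 'UHXGU' has length 5. Extended key: UHXGUUHXGU
Step 2: Decrypt each position:
  U(20) - U(20) = 0 = A
  Y(24) - H(7) = 17 = R
  O(14) - X(23) = 17 = R
  G(6) - G(6) = 0 = A
  S(18) - U(20) = 24 = Y
  H(7) - U(20) = 13 = N
  V(21) - H(7) = 14 = O
  K(10) - X(23) = 13 = N
  I(8) - G(6) = 2 = C
  Y(24) - U(20) = 4 = E
Plaintext: ARRAYNONCE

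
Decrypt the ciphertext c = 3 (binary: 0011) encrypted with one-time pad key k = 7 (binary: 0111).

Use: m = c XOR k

Step 1: XOR ciphertext with key:
  Ciphertext: 0011
  Key:        0111
  XOR:        0100
Step 2: Plaintext = 0100 = 4 in decimal.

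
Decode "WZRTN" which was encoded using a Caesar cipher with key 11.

Step 1: Reverse the shift by subtracting 11 from each letter position.
  W (position 22) -> position (22-11) mod 26 = 11 -> L
  Z (position 25) -> position (25-11) mod 26 = 14 -> O
  R (position 17) -> position (17-11) mod 26 = 6 -> G
  T (position 19) -> position (19-11) mod 26 = 8 -> I
  N (position 13) -> position (13-11) mod 26 = 2 -> C
Decrypted message: LOGIC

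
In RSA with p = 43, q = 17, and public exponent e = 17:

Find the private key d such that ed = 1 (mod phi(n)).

Step 1: n = 43 * 17 = 731.
Step 2: phi(n) = 42 * 16 = 672.
Step 3: Find d such that 17 * d = 1 (mod 672).
Step 4: d = 17^(-1) mod 672 = 593.
Verification: 17 * 593 = 10081 = 15 * 672 + 1.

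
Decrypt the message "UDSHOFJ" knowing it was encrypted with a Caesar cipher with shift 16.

Step 1: Reverse the shift by subtracting 16 from each letter position.
  U (position 20) -> position (20-16) mod 26 = 4 -> E
  D (position 3) -> position (3-16) mod 26 = 13 -> N
  S (position 18) -> position (18-16) mod 26 = 2 -> C
  H (position 7) -> position (7-16) mod 26 = 17 -> R
  O (position 14) -> position (14-16) mod 26 = 24 -> Y
  F (position 5) -> position (5-16) mod 26 = 15 -> P
  J (position 9) -> position (9-16) mod 26 = 19 -> T
Decrypted message: ENCRYPT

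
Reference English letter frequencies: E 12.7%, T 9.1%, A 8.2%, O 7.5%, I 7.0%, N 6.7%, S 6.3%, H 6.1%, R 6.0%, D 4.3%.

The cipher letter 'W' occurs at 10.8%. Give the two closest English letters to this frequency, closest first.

Step 1: Observed frequency of 'W' is 10.8%.
Step 2: Compute distances to each reference frequency and sort:
  T (9.1%): difference = 1.7% <-- BEST
  E (12.7%): difference = 1.9% <-- RUNNER-UP
  A (8.2%): difference = 2.6%
  O (7.5%): difference = 3.3%
  I (7.0%): difference = 3.8%
Step 3: Most likely is 'T' (9.1%, diff 1.7%); second most likely is 'E' (12.7%, diff 1.9%).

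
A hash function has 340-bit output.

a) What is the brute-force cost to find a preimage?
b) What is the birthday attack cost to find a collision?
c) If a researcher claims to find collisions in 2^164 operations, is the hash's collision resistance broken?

Step 1: Preimage resistance requires brute-force of 2^340 operations.
Step 2: Collision resistance (birthday bound) = 2^(340/2) = 2^170.
Step 3: The claimed attack costs 2^164 operations.
Step 4: Since 2^164 < 2^170, the claimed attack beats the generic birthday bound, so collision resistance is broken.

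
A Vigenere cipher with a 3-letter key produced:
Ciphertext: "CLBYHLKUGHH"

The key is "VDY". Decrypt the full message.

Step 1: Key 'VDY' has length 3. Extended key: VDYVDYVDYVD
Step 2: Decrypt each position:
  C(2) - V(21) = 7 = H
  L(11) - D(3) = 8 = I
  B(1) - Y(24) = 3 = D
  Y(24) - V(21) = 3 = D
  H(7) - D(3) = 4 = E
  L(11) - Y(24) = 13 = N
  K(10) - V(21) = 15 = P
  U(20) - D(3) = 17 = R
  G(6) - Y(24) = 8 = I
  H(7) - V(21) = 12 = M
  H(7) - D(3) = 4 = E
Plaintext: HIDDENPRIME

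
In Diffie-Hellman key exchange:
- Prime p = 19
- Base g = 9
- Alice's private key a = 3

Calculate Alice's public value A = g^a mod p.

Step 1: A = g^a mod p = 9^3 mod 19.
  9^1 mod 19 = 9
  9^2 mod 19 = (9 * 9) mod 19 = 5
  9^3 mod 19 = (5 * 9) mod 19 = 7
Result: A = 7.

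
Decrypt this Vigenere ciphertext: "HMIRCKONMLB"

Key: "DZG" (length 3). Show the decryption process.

Step 1: Key 'DZG' has length 3. Extended key: DZGDZGDZGDZ
Step 2: Decrypt each position:
  H(7) - D(3) = 4 = E
  M(12) - Z(25) = 13 = N
  I(8) - G(6) = 2 = C
  R(17) - D(3) = 14 = O
  C(2) - Z(25) = 3 = D
  K(10) - G(6) = 4 = E
  O(14) - D(3) = 11 = L
  N(13) - Z(25) = 14 = O
  M(12) - G(6) = 6 = G
  L(11) - D(3) = 8 = I
  B(1) - Z(25) = 2 = C
Plaintext: ENCODELOGIC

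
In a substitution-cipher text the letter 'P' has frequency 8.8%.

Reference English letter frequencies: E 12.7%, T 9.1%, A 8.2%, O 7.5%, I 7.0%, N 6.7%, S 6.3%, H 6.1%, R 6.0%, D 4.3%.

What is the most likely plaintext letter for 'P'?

Step 1: The observed frequency is 8.8%.
Step 2: Compare with English frequencies:
  E: 12.7% (difference: 3.9%)
  T: 9.1% (difference: 0.3%) <-- closest
  A: 8.2% (difference: 0.6%)
  O: 7.5% (difference: 1.3%)
  I: 7.0% (difference: 1.8%)
  N: 6.7% (difference: 2.1%)
  S: 6.3% (difference: 2.5%)
  H: 6.1% (difference: 2.7%)
  R: 6.0% (difference: 2.8%)
  D: 4.3% (difference: 4.5%)
Step 3: 'P' most likely represents 'T' (frequency 9.1%).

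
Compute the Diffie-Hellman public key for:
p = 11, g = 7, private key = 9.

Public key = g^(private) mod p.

Step 1: A = g^a mod p = 7^9 mod 11.
  7^1 mod 11 = 7
  7^2 mod 11 = (7 * 7) mod 11 = 5
  7^3 mod 11 = (5 * 7) mod 11 = 2
  7^4 mod 11 = (2 * 7) mod 11 = 3
  7^5 mod 11 = (3 * 7) mod 11 = 10
  7^6 mod 11 = (10 * 7) mod 11 = 4
  7^7 mod 11 = (4 * 7) mod 11 = 6
  7^8 mod 11 = (6 * 7) mod 11 = 9
  7^9 mod 11 = (9 * 7) mod 11 = 8
Result: A = 8.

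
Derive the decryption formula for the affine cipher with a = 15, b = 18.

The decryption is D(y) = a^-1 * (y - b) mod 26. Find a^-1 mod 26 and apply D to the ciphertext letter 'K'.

Step 1: Find a^-1, the modular inverse of 15 mod 26.
Step 2: We need 15 * a^-1 = 1 (mod 26).
Step 3: 15 * 7 = 105 = 4 * 26 + 1, so a^-1 = 7.
Step 4: D(y) = 7(y - 18) mod 26.
Step 5: Apply to 'K' (y = 10): D(10) = 7 * (10 - 18) mod 26 = 7 * -8 mod 26 = 22 -> 'W'.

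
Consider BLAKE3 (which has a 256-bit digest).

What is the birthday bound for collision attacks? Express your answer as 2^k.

Step 1: The birthday paradox gives collision probability ~50% after sqrt(2^n) = 2^(n/2) hashes.
Step 2: For 256-bit output: 2^(256/2) = 2^128.
Step 3: Approximately 2^128 hash computations needed.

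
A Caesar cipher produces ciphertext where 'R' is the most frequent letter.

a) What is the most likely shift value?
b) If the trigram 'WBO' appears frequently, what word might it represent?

Step 1: In English, 'E' is the most frequent letter (12.7%).
Step 2: The most frequent ciphertext letter is 'R' (position 17).
Step 3: Shift = (17 - 4) mod 26 = 13.
Step 4: Decrypt 'WBO' by shifting back 13:
  W -> J
  B -> O
  O -> B
Step 5: 'WBO' decrypts to 'JOB'.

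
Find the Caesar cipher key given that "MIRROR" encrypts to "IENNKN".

Step 1: Compare first letters: M (position 12) -> I (position 8).
Step 2: Shift = (8 - 12) mod 26 = 22.
The shift value is 22.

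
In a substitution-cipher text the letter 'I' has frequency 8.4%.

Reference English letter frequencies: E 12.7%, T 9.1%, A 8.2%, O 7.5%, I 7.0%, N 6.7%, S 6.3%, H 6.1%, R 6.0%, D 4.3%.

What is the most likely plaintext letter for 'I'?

Step 1: The observed frequency is 8.4%.
Step 2: Compare with English frequencies:
  E: 12.7% (difference: 4.3%)
  T: 9.1% (difference: 0.7%)
  A: 8.2% (difference: 0.2%) <-- closest
  O: 7.5% (difference: 0.9%)
  I: 7.0% (difference: 1.4%)
  N: 6.7% (difference: 1.7%)
  S: 6.3% (difference: 2.1%)
  H: 6.1% (difference: 2.3%)
  R: 6.0% (difference: 2.4%)
  D: 4.3% (difference: 4.1%)
Step 3: 'I' most likely represents 'A' (frequency 8.2%).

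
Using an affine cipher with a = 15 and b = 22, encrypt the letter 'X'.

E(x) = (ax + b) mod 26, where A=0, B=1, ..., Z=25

Step 1: Convert 'X' to number: x = 23.
Step 2: E(23) = (15 * 23 + 22) mod 26 = 367 mod 26 = 3.
Step 3: Convert 3 back to letter: D.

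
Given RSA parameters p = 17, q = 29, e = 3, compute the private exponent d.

Step 1: n = 17 * 29 = 493.
Step 2: phi(n) = 16 * 28 = 448.
Step 3: Find d such that 3 * d = 1 (mod 448).
Step 4: d = 3^(-1) mod 448 = 299.
Verification: 3 * 299 = 897 = 2 * 448 + 1.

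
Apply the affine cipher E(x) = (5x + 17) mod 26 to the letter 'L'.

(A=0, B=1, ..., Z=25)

Step 1: Convert 'L' to number: x = 11.
Step 2: E(11) = (5 * 11 + 17) mod 26 = 72 mod 26 = 20.
Step 3: Convert 20 back to letter: U.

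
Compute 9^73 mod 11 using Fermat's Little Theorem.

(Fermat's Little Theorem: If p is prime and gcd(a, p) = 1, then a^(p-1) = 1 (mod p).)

Step 1: Since 11 is prime, by Fermat's Little Theorem: 9^10 = 1 (mod 11).
Step 2: Reduce exponent: 73 mod 10 = 3.
Step 3: So 9^73 = 9^3 (mod 11).
Step 4: 9^3 mod 11 = 3.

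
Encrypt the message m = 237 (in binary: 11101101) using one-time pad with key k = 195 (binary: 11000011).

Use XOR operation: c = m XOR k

Step 1: Write out the XOR operation bit by bit:
  Message: 11101101
  Key:     11000011
  XOR:     00101110
Step 2: Convert to decimal: 00101110 = 46.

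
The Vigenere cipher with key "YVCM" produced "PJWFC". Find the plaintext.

Step 1: Extend key: YVCMY
Step 2: Decrypt each letter (c - k) mod 26:
  P(15) - Y(24) = (15-24) mod 26 = 17 = R
  J(9) - V(21) = (9-21) mod 26 = 14 = O
  W(22) - C(2) = (22-2) mod 26 = 20 = U
  F(5) - M(12) = (5-12) mod 26 = 19 = T
  C(2) - Y(24) = (2-24) mod 26 = 4 = E
Plaintext: ROUTE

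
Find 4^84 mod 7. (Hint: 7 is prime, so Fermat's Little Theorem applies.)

Step 1: Since 7 is prime, by Fermat's Little Theorem: 4^6 = 1 (mod 7).
Step 2: Reduce exponent: 84 mod 6 = 0.
Step 3: So 4^84 = 4^0 (mod 7).
Step 4: 4^0 mod 7 = 1.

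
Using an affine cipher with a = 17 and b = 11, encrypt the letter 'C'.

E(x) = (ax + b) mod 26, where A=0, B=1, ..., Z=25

Step 1: Convert 'C' to number: x = 2.
Step 2: E(2) = (17 * 2 + 11) mod 26 = 45 mod 26 = 19.
Step 3: Convert 19 back to letter: T.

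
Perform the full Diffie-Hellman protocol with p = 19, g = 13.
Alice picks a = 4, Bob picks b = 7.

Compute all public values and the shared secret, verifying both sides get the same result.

Step 1: A = g^a mod p = 13^4 mod 19 = 4.
Step 2: B = g^b mod p = 13^7 mod 19 = 10.
Step 3: Alice computes s = B^a mod p = 10^4 mod 19 = 6.
Step 4: Bob computes s = A^b mod p = 4^7 mod 19 = 6.
Both sides agree: shared secret = 6.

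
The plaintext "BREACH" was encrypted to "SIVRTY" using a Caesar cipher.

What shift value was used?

Step 1: Compare first letters: B (position 1) -> S (position 18).
Step 2: Shift = (18 - 1) mod 26 = 17.
The shift value is 17.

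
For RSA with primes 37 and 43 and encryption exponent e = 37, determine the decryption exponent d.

Step 1: n = 37 * 43 = 1591.
Step 2: phi(n) = 36 * 42 = 1512.
Step 3: Find d such that 37 * d = 1 (mod 1512).
Step 4: d = 37^(-1) mod 1512 = 613.
Verification: 37 * 613 = 22681 = 15 * 1512 + 1.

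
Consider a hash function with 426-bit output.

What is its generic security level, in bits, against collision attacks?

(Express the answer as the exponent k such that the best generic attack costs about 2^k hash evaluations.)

Step 1: The hash has a 426-bit output.
Step 2: Collision resistance means it should be infeasible to find any x != y with h(x) = h(y).
By the birthday bound, a generic collision search succeeds after about sqrt(2^426) = 2^(426/2) = 2^213 evaluations.
Step 3: Security level = 213 bits.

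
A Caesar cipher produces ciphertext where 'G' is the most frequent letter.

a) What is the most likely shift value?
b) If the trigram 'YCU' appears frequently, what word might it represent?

Step 1: In English, 'E' is the most frequent letter (12.7%).
Step 2: The most frequent ciphertext letter is 'G' (position 6).
Step 3: Shift = (6 - 4) mod 26 = 2.
Step 4: Decrypt 'YCU' by shifting back 2:
  Y -> W
  C -> A
  U -> S
Step 5: 'YCU' decrypts to 'WAS'.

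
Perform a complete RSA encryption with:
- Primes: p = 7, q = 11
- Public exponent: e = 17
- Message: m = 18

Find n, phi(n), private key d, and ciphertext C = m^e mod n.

Step 1: n = 7 * 11 = 77.
Step 2: phi(n) = (7-1)(11-1) = 6 * 10 = 60.
Step 3: Find d = 17^(-1) mod 60 = 53.
  Verify: 17 * 53 = 901 = 1 (mod 60).
Step 4: C = 18^17 mod 77 = 72.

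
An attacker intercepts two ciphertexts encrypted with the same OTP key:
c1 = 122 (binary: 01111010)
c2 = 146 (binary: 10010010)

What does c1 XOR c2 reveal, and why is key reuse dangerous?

Step 1: c1 XOR c2 = (m1 XOR k) XOR (m2 XOR k).
Step 2: By XOR associativity/commutativity: = m1 XOR m2 XOR k XOR k = m1 XOR m2.
Step 3: 01111010 XOR 10010010 = 11101000 = 232.
Step 4: The key cancels out! An attacker learns m1 XOR m2 = 232, revealing the relationship between plaintexts.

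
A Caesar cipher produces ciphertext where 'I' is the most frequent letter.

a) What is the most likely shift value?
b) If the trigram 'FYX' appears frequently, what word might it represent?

Step 1: In English, 'E' is the most frequent letter (12.7%).
Step 2: The most frequent ciphertext letter is 'I' (position 8).
Step 3: Shift = (8 - 4) mod 26 = 4.
Step 4: Decrypt 'FYX' by shifting back 4:
  F -> B
  Y -> U
  X -> T
Step 5: 'FYX' decrypts to 'BUT'.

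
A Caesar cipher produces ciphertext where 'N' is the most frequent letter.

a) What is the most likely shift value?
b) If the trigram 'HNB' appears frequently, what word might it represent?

Step 1: In English, 'E' is the most frequent letter (12.7%).
Step 2: The most frequent ciphertext letter is 'N' (position 13).
Step 3: Shift = (13 - 4) mod 26 = 9.
Step 4: Decrypt 'HNB' by shifting back 9:
  H -> Y
  N -> E
  B -> S
Step 5: 'HNB' decrypts to 'YES'.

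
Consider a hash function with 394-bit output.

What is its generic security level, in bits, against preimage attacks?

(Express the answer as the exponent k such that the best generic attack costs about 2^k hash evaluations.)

Step 1: The hash has a 394-bit output.
Step 2: Preimage resistance means: given a digest h(x), it should be infeasible to find any input that hashes to it.
With a 394-bit output there are 2^394 possible digests, so a generic brute-force preimage search costs about 2^394 evaluations.
Step 3: Security level = 394 bits.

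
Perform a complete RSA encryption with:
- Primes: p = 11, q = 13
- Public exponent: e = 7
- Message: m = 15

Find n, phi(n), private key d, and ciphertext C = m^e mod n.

Step 1: n = 11 * 13 = 143.
Step 2: phi(n) = (11-1)(13-1) = 10 * 12 = 120.
Step 3: Find d = 7^(-1) mod 120 = 103.
  Verify: 7 * 103 = 721 = 1 (mod 120).
Step 4: C = 15^7 mod 143 = 115.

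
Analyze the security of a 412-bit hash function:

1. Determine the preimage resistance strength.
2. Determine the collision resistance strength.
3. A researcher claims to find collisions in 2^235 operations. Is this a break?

Step 1: Preimage resistance requires brute-force of 2^412 operations.
Step 2: Collision resistance (birthday bound) = 2^(412/2) = 2^206.
Step 3: The claimed attack costs 2^235 operations.
Step 4: Since 2^235 >= 2^206, the claimed attack is no faster than the generic birthday attack, so this does not break collision resistance.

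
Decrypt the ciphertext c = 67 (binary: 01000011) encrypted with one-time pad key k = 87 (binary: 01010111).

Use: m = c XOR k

Step 1: XOR ciphertext with key:
  Ciphertext: 01000011
  Key:        01010111
  XOR:        00010100
Step 2: Plaintext = 00010100 = 20 in decimal.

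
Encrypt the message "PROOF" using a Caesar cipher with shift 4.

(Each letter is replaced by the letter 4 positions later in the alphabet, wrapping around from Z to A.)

Step 1: For each letter, shift forward by 4 positions (mod 26).
  P (position 15) -> position (15+4) mod 26 = 19 -> T
  R (position 17) -> position (17+4) mod 26 = 21 -> V
  O (position 14) -> position (14+4) mod 26 = 18 -> S
  O (position 14) -> position (14+4) mod 26 = 18 -> S
  F (position 5) -> position (5+4) mod 26 = 9 -> J
Result: TVSSJ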